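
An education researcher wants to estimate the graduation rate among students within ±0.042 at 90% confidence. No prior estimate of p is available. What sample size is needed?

Conservative approach: use p = 0.5 (maximizes p(1-p) = 0.25). n = z²(0.25)/E² = 1.645²×0.25/0.042² = 383.5 → n = 384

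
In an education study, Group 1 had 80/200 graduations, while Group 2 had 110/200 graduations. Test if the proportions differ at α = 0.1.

p̂₁ = 0.4, p̂₂ = 0.55, pooled p̂ = 0.475. z = -3.004. Critical: ±1.645. Reject H₀.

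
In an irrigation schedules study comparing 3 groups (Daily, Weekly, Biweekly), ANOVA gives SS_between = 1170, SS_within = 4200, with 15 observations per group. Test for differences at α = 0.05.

df_between = 2, df_within = 42. F = MS_between/MS_within = 585.0/100.0 = 5.85. F_crit ≈ 3.22. Reject H₀. At least one mean differs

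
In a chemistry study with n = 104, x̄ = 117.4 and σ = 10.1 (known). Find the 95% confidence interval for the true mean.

CI = x̄ ± z*(σ/√n) = 117.4 ± 1.96(10.1/√104) = 117.4 ± 1.94 = (115.46, 119.34)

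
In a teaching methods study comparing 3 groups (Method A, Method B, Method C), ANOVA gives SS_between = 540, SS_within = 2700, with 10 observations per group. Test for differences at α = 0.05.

df_between = 2, df_within = 27. F = MS_between/MS_within = 270.0/100.0 = 2.7. F_crit ≈ 3.354. Fail to reject H₀.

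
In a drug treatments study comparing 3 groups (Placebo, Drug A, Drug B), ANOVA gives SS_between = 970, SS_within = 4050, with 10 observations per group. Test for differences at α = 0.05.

df_between = 2, df_within = 27. F = MS_between/MS_within = 485.0/150.0 = 3.233. F_crit ≈ 3.354. Fail to reject H₀.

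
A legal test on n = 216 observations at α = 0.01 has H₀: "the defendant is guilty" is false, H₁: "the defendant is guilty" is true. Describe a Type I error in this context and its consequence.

Type I error: rejecting H₀ when it is true — concluding that the defendant is guilty when in fact it is not. Consequence: convicting an innocent person.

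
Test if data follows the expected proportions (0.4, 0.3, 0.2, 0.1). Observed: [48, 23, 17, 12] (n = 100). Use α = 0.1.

Expected: [40.0, 30.0, 20.0, 10.0]. χ² = 4.083. df = 3, critical = 6.251. Fail to reject H₀.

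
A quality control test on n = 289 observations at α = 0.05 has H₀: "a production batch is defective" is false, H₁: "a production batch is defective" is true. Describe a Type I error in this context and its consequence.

Type I error: rejecting H₀ when it is true — concluding that a production batch is defective when in fact it is not. Consequence: scrapping a good batch — wasted material and cost for no reason.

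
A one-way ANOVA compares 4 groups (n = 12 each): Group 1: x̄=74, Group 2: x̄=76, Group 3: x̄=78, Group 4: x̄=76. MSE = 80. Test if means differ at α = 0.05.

Grand mean = 76.0. SS_between = 96.0, MS_between = 32.0. F = 0.4, F_crit ≈ 2.816. Fail to reject H₀.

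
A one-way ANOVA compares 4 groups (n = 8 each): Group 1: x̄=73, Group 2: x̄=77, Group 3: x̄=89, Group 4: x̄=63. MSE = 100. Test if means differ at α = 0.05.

Grand mean = 75.5. SS_between = 2776.0, MS_between = 925.33. F = 9.253, F_crit ≈ 2.947. Reject H₀.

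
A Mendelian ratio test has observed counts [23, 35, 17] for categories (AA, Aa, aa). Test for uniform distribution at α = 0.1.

Expected = 25 each. χ² = Σ(O-E)²/E = 6.72. df = 2, critical value = 4.605. Reject H₀.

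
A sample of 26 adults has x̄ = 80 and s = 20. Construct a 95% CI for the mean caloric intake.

CI = x̄ ± t*(s/√n) = 80 ± 2.06(20/√26) = (71.92, 88.08)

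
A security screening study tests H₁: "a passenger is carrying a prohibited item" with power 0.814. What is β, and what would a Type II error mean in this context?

β = 1 - power = 1 - 0.814 = 0.186. A Type II error is failing to reject H₀ when H₀ is false (false negative) — here, failing to conclude that a passenger is carrying a prohibited item when in fact it is true. Consequence: letting a prohibited item through — security breach.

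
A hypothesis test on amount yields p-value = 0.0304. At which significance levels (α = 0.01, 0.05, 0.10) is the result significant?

p = 0.0304. Significant at: α = 0.05, 0.1.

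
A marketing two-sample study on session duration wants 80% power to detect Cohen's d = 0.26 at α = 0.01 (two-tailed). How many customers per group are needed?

z_{α/2} = 2.576, z_β = Φ⁻¹(0.8) = 0.842. For small effect (d = 0.26): n per group = 2(z_{α/2} + z_β)²/d² = 2(2.576 + 0.842)²/0.26² = 345.6 → 346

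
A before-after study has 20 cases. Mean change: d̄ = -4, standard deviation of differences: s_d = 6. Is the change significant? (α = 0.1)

t = d̄/(s_d/√n) = -4/(6/√20) = -2.981. df = 19, critical t = ±1.729. Reject H₀.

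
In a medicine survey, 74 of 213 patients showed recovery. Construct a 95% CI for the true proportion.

p̂ = 0.347. CI = p̂ ± z*√(p̂(1-p̂)/n) = (0.283, 0.411)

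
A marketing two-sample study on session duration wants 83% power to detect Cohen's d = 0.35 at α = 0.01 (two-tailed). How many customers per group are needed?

z_{α/2} = 2.576, z_β = Φ⁻¹(0.83) = 0.954. For small effect (d = 0.35): n per group = 2(z_{α/2} + z_β)²/d² = 2(2.576 + 0.954)²/0.35² = 203.4 → 204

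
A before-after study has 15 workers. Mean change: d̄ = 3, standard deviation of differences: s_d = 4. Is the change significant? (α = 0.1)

t = d̄/(s_d/√n) = 3/(4/√15) = 2.905. df = 14, critical t = ±1.761. Reject H₀.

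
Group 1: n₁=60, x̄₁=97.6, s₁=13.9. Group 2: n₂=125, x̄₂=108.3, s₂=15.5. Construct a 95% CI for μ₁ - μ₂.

Difference = -10.7. SE = √(13.9²/60 + 15.5²/125) = 2.268. CI = (-15.14, -6.26)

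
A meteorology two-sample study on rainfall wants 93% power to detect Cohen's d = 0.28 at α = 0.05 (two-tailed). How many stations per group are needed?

z_{α/2} = 1.96, z_β = Φ⁻¹(0.93) = 1.476. For small effect (d = 0.28): n per group = 2(z_{α/2} + z_β)²/d² = 2(1.96 + 1.476)²/0.28² = 301.2 → 302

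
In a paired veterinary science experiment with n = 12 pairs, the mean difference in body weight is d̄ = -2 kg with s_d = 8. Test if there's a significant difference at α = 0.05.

t = d̄/(s_d/√n) = -2/(8/√12) = -0.866. df = 11, critical t = ±2.201. Fail to reject H₀.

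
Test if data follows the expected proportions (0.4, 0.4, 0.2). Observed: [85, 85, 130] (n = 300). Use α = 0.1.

Expected: [120.0, 120.0, 60.0]. χ² = 102.083. df = 2, critical = 4.605. Reject H₀.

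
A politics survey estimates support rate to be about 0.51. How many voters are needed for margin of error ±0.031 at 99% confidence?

n = z²p(1-p)/E² = 2.576²×0.51×0.49/0.031² = 1725.6 → n = 1726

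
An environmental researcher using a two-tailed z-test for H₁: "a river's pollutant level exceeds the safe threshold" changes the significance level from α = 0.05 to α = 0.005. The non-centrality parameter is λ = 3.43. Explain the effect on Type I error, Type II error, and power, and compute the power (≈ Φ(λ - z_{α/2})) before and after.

Decreasing α from 0.05 to 0.005:
• Type I error rate decreases (α is the Type I rate by definition).
• Critical value moves from z_{α/2} = 1.96 to 2.807, so power = Φ(λ - z_{α/2}) goes from Φ(3.43 - 1.96) = 0.929 to Φ(3.43 - 2.807) = 0.733.
• Type II error rate β = 1 - power therefore increases (0.071 → 0.267).
Appropriate when false positives are costly — here, shutting down a compliant factory unnecessarily.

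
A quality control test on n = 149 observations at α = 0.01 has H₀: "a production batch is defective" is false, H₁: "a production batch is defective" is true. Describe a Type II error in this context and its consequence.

Type II error: failing to reject H₀ when it is false — concluding that a production batch is defective is not supported when in fact it is. Consequence: shipping a defective batch — faulty products reach customers.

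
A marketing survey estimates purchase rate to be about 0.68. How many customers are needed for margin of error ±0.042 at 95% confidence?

n = z²p(1-p)/E² = 1.96²×0.68×0.32/0.042² = 473.9 → n = 474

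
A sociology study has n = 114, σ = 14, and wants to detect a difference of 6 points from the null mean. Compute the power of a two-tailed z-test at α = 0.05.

SE = σ/√n = 14/√114 = 1.311. Non-centrality λ = d/SE = 6/1.311 = 4.576. Power ≈ Φ(λ - z_{α/2}) = Φ(4.576 - 1.96) = Φ(2.616) = 0.996.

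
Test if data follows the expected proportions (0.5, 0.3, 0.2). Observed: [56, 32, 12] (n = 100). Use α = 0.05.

Expected: [50.0, 30.0, 20.0]. χ² = 4.053. df = 2, critical = 5.991. Fail to reject H₀.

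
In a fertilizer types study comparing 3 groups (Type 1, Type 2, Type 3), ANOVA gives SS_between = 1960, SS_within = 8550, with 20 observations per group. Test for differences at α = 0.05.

df_between = 2, df_within = 57. F = MS_between/MS_within = 980.0/150.0 = 6.533. F_crit ≈ 3.159. Reject H₀. At least one mean differs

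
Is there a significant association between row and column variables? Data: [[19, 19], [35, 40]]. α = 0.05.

χ² = 0.112. df = 1, critical = 3.841. Fail to reject H₀. No evidence of dependence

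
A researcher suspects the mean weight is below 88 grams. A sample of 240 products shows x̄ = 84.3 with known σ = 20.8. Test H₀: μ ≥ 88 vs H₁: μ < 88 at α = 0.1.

z = -2.756. Critical value: -1.28. Reject H₀.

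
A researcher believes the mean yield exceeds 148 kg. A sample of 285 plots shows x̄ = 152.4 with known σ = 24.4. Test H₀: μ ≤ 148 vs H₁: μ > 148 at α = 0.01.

z = 3.044. Critical value: 2.33. Reject H₀.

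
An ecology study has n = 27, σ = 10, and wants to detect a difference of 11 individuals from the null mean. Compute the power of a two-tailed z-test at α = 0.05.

SE = σ/√n = 10/√27 = 1.925. Non-centrality λ = d/SE = 11/1.925 = 5.716. Power ≈ Φ(λ - z_{α/2}) = Φ(5.716 - 1.96) = Φ(3.756) = 1.0.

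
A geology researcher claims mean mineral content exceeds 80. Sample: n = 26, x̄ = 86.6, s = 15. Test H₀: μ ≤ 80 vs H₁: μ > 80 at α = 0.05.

t = (86.6 - 80)/(15/√26) = 2.244, df = 25. Critical t = 1.708. Reject H₀.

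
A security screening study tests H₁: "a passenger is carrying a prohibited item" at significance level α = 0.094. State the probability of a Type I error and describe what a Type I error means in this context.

P(Type I error) = α = 0.094. A Type I error is rejecting H₀ when H₀ is actually true (false positive) — here, concluding that a passenger is carrying a prohibited item when in fact this is not the case. Consequence: detaining an innocent passenger — delay and inconvenience.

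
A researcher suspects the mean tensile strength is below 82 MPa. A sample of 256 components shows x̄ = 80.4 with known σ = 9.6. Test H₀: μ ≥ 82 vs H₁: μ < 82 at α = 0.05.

z = -2.667. Critical value: -1.645. Reject H₀.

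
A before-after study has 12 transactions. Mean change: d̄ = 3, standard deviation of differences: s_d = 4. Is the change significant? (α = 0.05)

t = d̄/(s_d/√n) = 3/(4/√12) = 2.598. df = 11, critical t = ±2.201. Reject H₀.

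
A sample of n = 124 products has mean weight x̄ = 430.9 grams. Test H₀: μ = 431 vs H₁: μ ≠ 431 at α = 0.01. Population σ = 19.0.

z = (x̄ - μ₀)/(σ/√n) = (430.9 - 431)/(19.0/√124) = -0.059. Critical value: ±2.576. Since |-0.059| ≤ 2.576, Fail to reject H₀.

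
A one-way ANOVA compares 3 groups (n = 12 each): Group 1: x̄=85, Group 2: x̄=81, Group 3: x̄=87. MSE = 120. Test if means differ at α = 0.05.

Grand mean = 84.33. SS_between = 224.0, MS_between = 112.0. F = 0.933, F_crit ≈ 3.285. Fail to reject H₀.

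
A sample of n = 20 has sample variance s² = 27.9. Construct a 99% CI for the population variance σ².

df = 19. χ²_{0.005} = 38.582, χ²_{0.995} = 6.844. CI for σ² = ((n-1)s²/χ²_{α/2}, (n-1)s²/χ²_{1-α/2}) = (19·27.9/38.582, 19·27.9/6.844) = (13.74, 77.45)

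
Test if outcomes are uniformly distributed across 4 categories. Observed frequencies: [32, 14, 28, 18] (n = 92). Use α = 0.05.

Expected = 23 each. χ² = Σ(O-E)²/E = 9.217. df = 3, critical value = 7.815. Reject H₀.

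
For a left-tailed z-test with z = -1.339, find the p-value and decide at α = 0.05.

p = P(Z < -1.339) = Φ(-1.339) ≈ 0.0903. Since p ≥ 0.05, fail to reject H₀ (not significant) at α = 0.05.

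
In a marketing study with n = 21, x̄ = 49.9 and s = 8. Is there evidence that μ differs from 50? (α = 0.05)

t = (x̄ - μ₀)/(s/√n) = (49.9 - 50)/(8/√21) = -0.057. df = 20, critical t = ±2.086. Fail to reject H₀.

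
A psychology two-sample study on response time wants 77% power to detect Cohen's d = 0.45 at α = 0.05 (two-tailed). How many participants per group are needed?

z_{α/2} = 1.96, z_β = Φ⁻¹(0.77) = 0.739. For small effect (d = 0.45): n per group = 2(z_{α/2} + z_β)²/d² = 2(1.96 + 0.739)²/0.45² = 71.9 → 72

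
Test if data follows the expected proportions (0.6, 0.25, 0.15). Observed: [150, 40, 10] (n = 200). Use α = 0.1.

Expected: [120.0, 50.0, 30.0]. χ² = 22.833. df = 2, critical = 4.605. Reject H₀.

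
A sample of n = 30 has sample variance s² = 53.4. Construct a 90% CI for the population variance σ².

df = 29. χ²_{0.05} = 42.557, χ²_{0.95} = 17.708. CI for σ² = ((n-1)s²/χ²_{α/2}, (n-1)s²/χ²_{1-α/2}) = (29·53.4/42.557, 29·53.4/17.708) = (36.39, 87.45)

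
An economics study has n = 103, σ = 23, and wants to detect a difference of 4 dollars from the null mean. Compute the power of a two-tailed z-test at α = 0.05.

SE = σ/√n = 23/√103 = 2.266. Non-centrality λ = d/SE = 4/2.266 = 1.765. Power ≈ Φ(λ - z_{α/2}) = Φ(1.765 - 1.96) = Φ(-0.195) = 0.423.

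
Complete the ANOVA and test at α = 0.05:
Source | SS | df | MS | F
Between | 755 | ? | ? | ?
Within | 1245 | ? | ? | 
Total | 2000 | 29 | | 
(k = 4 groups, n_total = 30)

df_between = 3, df_within = 26. MS_between = 251.67, MS_within = 47.88. F = 5.256, F_crit ≈ 2.975. Reject H₀.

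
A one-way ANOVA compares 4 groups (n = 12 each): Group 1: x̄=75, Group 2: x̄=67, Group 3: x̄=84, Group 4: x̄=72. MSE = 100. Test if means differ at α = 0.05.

Grand mean = 74.5. SS_between = 1836.0, MS_between = 612.0. F = 6.12, F_crit ≈ 2.816. Reject H₀.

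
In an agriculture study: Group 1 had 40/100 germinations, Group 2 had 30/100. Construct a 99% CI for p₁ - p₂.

p̂₁ = 0.4, p̂₂ = 0.3. Difference = 0.1. CI = (-0.073, 0.273)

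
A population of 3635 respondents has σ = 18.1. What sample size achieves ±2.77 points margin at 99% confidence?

Without FPC: n₀ = (2.576×18.1/2.77)² = 283.328. With FPC: n = n₀N/(n₀+N-1) = 262.9 → n = 263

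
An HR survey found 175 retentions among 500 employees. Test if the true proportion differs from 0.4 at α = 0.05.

p̂ = 0.35, p₀ = 0.4. z = (p̂ - p₀)/√(p₀(1-p₀)/n) = -2.282. Critical: ±1.96. Reject H₀.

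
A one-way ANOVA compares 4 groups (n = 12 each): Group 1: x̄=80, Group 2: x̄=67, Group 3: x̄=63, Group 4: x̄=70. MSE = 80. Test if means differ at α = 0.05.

Grand mean = 70.0. SS_between = 1896.0, MS_between = 632.0. F = 7.9, F_crit ≈ 2.816. Reject H₀.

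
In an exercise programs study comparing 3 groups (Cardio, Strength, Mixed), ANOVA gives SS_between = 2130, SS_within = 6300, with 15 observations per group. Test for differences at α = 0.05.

df_between = 2, df_within = 42. F = MS_between/MS_within = 1065.0/150.0 = 7.1. F_crit ≈ 3.22. Reject H₀. At least one mean differs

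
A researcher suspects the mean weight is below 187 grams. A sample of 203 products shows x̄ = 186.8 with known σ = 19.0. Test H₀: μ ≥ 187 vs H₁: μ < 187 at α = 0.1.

z = -0.15. Critical value: -1.28. Fail to reject H₀.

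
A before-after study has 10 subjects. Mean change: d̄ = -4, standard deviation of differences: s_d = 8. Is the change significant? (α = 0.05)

t = d̄/(s_d/√n) = -4/(8/√10) = -1.581. df = 9, critical t = ±2.262. Fail to reject H₀.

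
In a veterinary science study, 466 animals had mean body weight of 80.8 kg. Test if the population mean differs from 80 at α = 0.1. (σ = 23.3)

z = (x̄ - μ₀)/(σ/√n) = (80.8 - 80)/(23.3/√466) = 0.741. Critical value: ±1.645. Since |0.741| ≤ 1.645, Fail to reject H₀.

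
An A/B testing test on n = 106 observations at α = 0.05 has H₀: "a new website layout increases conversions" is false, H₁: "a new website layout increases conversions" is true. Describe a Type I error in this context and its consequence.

Type I error: rejecting H₀ when it is true — concluding that a new website layout increases conversions when in fact it is not. Consequence: rolling out a layout that doesn't actually help — wasted engineering effort.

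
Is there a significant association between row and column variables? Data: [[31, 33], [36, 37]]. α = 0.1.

χ² = 0.011. df = 1, critical = 2.706. Fail to reject H₀. No evidence of dependence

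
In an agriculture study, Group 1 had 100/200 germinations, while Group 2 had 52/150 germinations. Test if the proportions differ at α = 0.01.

p̂₁ = 0.5, p̂₂ = 0.347, pooled p̂ = 0.434. z = 2.864. Critical: ±2.576. Reject H₀.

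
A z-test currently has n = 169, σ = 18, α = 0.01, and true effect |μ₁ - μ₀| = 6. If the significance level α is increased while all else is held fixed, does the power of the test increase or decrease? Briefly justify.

Power increases: a larger α lowers the critical value, so more of the H₁ sampling distribution falls in the rejection region.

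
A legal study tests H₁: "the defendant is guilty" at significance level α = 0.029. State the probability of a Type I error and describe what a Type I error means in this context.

P(Type I error) = α = 0.029. A Type I error is rejecting H₀ when H₀ is actually true (false positive) — here, concluding that the defendant is guilty when in fact this is not the case. Consequence: convicting an innocent person.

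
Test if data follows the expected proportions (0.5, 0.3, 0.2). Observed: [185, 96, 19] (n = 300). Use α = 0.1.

Expected: [150.0, 90.0, 60.0]. χ² = 36.583. df = 2, critical = 4.605. Reject H₀.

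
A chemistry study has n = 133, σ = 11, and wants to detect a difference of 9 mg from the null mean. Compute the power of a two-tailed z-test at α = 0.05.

SE = σ/√n = 11/√133 = 0.954. Non-centrality λ = d/SE = 9/0.954 = 9.436. Power ≈ Φ(λ - z_{α/2}) = Φ(9.436 - 1.96) = Φ(7.476) = 1.0.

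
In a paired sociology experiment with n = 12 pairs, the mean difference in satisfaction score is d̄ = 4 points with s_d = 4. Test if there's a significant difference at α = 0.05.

t = d̄/(s_d/√n) = 4/(4/√12) = 3.464. df = 11, critical t = ±2.201. Reject H₀.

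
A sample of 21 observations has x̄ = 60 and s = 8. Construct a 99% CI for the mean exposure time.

CI = x̄ ± t*(s/√n) = 60 ± 2.845(8/√21) = (55.03, 64.97)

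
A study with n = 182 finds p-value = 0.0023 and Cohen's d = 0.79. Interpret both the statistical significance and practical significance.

Statistically significant (p = 0.0023 < 0.05). Cohen's d = 0.79 indicates a medium effect size. Both statistical and practical significance should be considered.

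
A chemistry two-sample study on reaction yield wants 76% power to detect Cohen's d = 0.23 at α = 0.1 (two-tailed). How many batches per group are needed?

z_{α/2} = 1.645, z_β = Φ⁻¹(0.76) = 0.706. For small effect (d = 0.23): n per group = 2(z_{α/2} + z_β)²/d² = 2(1.645 + 0.706)²/0.23² = 209.0 → 209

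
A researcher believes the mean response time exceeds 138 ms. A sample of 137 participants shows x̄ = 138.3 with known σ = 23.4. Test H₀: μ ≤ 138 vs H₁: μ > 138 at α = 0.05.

z = 0.15. Critical value: 1.645. Fail to reject H₀.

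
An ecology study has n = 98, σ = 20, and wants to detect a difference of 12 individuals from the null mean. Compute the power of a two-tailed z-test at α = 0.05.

SE = σ/√n = 20/√98 = 2.02. Non-centrality λ = d/SE = 12/2.02 = 5.94. Power ≈ Φ(λ - z_{α/2}) = Φ(5.94 - 1.96) = Φ(3.98) = 1.0.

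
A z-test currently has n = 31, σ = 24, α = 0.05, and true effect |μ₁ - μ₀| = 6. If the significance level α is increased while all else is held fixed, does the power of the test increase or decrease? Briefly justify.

Power increases: a larger α lowers the critical value, so more of the H₁ sampling distribution falls in the rejection region.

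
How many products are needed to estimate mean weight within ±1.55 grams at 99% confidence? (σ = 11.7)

n = (z*σ/E)² = (2.576×11.7/1.55)² = 378.1 → n = 379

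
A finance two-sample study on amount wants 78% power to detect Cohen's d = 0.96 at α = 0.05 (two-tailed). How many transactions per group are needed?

z_{α/2} = 1.96, z_β = Φ⁻¹(0.78) = 0.772. For large effect (d = 0.96): n per group = 2(z_{α/2} + z_β)²/d² = 2(1.96 + 0.772)²/0.96² = 16.2 → 17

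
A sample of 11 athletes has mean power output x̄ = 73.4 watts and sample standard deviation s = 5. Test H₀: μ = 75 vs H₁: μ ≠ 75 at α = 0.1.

t = (x̄ - μ₀)/(s/√n) = (73.4 - 75)/(5/√11) = -1.061. df = 10, critical t = ±1.812. Fail to reject H₀.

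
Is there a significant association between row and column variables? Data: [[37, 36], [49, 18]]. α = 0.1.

χ² = 7.431. df = 1, critical = 2.706. Reject H₀. Variables are dependent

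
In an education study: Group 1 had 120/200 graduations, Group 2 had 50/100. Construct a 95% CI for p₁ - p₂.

p̂₁ = 0.6, p̂₂ = 0.5. Difference = 0.1. CI = (-0.019, 0.219)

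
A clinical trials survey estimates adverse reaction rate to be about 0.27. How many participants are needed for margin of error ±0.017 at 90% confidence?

n = z²p(1-p)/E² = 1.645²×0.27×0.73/0.017² = 1845.5 → n = 1846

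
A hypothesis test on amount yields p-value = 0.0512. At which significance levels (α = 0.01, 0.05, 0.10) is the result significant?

p = 0.0512. Significant at: α = 0.1.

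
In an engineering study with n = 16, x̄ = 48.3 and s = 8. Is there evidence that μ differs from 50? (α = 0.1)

t = (x̄ - μ₀)/(s/√n) = (48.3 - 50)/(8/√16) = -0.85. df = 15, critical t = ±1.753. Fail to reject H₀.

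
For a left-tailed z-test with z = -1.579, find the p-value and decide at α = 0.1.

p = P(Z < -1.579) = Φ(-1.579) ≈ 0.0572. Since p < 0.1, reject H₀ (significant) at α = 0.1.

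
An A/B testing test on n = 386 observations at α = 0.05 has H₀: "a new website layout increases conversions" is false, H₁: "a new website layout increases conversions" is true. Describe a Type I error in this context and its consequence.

Type I error: rejecting H₀ when it is true — concluding that a new website layout increases conversions when in fact it is not. Consequence: rolling out a layout that doesn't actually help — wasted engineering effort.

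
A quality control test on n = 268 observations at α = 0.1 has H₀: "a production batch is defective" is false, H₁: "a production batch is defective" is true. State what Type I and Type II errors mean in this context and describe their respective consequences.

Type I (false positive): concluding that a production batch is defective when it is not — scrapping a good batch — wasted material and cost for no reason. Type II (false negative): failing to conclude that a production batch is defective when it is — shipping a defective batch — faulty products reach customers. Which is costlier depends on domain priorities and is a judgement call rather than a statistical fact.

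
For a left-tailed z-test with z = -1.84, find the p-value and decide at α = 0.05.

p = P(Z < -1.84) = Φ(-1.84) ≈ 0.0329. Since p < 0.05, reject H₀ (significant) at α = 0.05.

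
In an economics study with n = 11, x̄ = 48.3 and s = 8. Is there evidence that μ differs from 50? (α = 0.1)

t = (x̄ - μ₀)/(s/√n) = (48.3 - 50)/(8/√11) = -0.705. df = 10, critical t = ±1.812. Fail to reject H₀.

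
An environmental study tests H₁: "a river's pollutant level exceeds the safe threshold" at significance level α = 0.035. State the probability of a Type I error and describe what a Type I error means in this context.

P(Type I error) = α = 0.035. A Type I error is rejecting H₀ when H₀ is actually true (false positive) — here, concluding that a river's pollutant level exceeds the safe threshold when in fact this is not the case. Consequence: shutting down a compliant factory unnecessarily.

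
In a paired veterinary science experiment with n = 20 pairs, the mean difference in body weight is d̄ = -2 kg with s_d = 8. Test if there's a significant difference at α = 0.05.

t = d̄/(s_d/√n) = -2/(8/√20) = -1.118. df = 19, critical t = ±2.093. Fail to reject H₀.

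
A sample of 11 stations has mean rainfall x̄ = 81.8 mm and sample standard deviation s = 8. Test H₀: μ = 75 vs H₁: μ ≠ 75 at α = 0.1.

t = (x̄ - μ₀)/(s/√n) = (81.8 - 75)/(8/√11) = 2.819. df = 10, critical t = ±1.812. Reject H₀.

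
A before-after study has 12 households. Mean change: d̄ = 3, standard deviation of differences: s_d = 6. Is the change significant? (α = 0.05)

t = d̄/(s_d/√n) = 3/(6/√12) = 1.732. df = 11, critical t = ±2.201. Fail to reject H₀.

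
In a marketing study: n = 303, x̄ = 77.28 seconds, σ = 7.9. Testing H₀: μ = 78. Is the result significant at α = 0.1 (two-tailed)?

z = (77.28 - 78)/(7.9/√303) = -1.586. Since |z| ≤ 1.645, not significant at α = 0.1.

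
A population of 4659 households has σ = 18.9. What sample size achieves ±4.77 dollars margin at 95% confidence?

Without FPC: n₀ = (1.96×18.9/4.77)² = 60.311. With FPC: n = n₀N/(n₀+N-1) = 59.6 → n = 60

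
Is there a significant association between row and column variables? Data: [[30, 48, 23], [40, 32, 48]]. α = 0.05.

χ² = 11.886. df = 2, critical = 5.991. Reject H₀. Variables are dependent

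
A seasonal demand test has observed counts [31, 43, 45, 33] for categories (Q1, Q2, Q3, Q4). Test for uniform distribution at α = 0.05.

Expected = 38 each. χ² = Σ(O-E)²/E = 3.895. df = 3, critical value = 7.815. Fail to reject H₀.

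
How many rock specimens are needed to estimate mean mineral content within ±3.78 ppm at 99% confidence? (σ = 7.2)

n = (z*σ/E)² = (2.576×7.2/3.78)² = 24.1 → n = 25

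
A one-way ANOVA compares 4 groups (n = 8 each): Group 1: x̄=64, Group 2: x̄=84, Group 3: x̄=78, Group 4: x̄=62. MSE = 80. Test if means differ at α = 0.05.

Grand mean = 72.0. SS_between = 2752.0, MS_between = 917.33. F = 11.467, F_crit ≈ 2.947. Reject H₀.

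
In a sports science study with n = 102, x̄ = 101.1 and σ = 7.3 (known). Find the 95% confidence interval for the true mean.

CI = x̄ ± z*(σ/√n) = 101.1 ± 1.96(7.3/√102) = 101.1 ± 1.42 = (99.68, 102.52)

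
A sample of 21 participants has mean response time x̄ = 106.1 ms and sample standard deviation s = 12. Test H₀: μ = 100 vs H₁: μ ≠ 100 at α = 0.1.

t = (x̄ - μ₀)/(s/√n) = (106.1 - 100)/(12/√21) = 2.329. df = 20, critical t = ±1.725. Reject H₀.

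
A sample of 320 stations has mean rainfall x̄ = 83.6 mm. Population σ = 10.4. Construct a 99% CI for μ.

CI = x̄ ± z*(σ/√n) = 83.6 ± 2.576(10.4/√320) = 83.6 ± 1.5 = (82.1, 85.1)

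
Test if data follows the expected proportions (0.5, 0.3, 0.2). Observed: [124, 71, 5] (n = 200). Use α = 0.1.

Expected: [100.0, 60.0, 40.0]. χ² = 38.402. df = 2, critical = 4.605. Reject H₀.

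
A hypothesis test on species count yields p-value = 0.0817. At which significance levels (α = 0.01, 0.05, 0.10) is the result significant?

p = 0.0817. Significant at: α = 0.1.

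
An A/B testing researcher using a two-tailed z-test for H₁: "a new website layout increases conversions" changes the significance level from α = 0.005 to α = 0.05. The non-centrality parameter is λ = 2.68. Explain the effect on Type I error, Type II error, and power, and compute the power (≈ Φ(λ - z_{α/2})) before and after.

Increasing α from 0.005 to 0.05:
• Type I error rate increases (α is the Type I rate by definition).
• Critical value moves from z_{α/2} = 2.807 to 1.96, so power = Φ(λ - z_{α/2}) goes from Φ(2.68 - 2.807) = 0.449 to Φ(2.68 - 1.96) = 0.764.
• Type II error rate β = 1 - power therefore decreases (0.551 → 0.236).
Appropriate when false negatives are costly — here, discarding a layout that would have improved conversions — lost revenue.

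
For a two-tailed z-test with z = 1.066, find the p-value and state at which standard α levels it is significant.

p = 2·P(Z > |1.066|) = 2·(1 - Φ(1.066)) ≈ 0.2864. Not significant at any standard level.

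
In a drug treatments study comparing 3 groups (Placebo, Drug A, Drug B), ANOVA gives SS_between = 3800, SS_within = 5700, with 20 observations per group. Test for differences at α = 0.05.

df_between = 2, df_within = 57. F = MS_between/MS_within = 1900.0/100.0 = 19.0. F_crit ≈ 3.159. Reject H₀. At least one mean differs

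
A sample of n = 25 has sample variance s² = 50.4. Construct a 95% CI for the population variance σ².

df = 24. χ²_{0.025} = 39.364, χ²_{0.975} = 12.401. CI for σ² = ((n-1)s²/χ²_{α/2}, (n-1)s²/χ²_{1-α/2}) = (24·50.4/39.364, 24·50.4/12.401) = (30.73, 97.54)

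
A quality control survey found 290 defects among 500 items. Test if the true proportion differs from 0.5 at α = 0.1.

p̂ = 0.58, p₀ = 0.5. z = (p̂ - p₀)/√(p₀(1-p₀)/n) = 3.578. Critical: ±1.645. Reject H₀.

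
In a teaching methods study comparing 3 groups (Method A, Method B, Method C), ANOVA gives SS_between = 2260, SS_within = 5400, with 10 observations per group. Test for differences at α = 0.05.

df_between = 2, df_within = 27. F = MS_between/MS_within = 1130.0/200.0 = 5.65. F_crit ≈ 3.354. Reject H₀. At least one mean differs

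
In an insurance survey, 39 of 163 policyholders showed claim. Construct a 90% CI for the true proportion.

p̂ = 0.239. CI = p̂ ± z*√(p̂(1-p̂)/n) = (0.184, 0.294)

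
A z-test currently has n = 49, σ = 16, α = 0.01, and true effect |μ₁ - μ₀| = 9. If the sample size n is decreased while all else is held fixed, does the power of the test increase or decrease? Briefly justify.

Power decreases: a smaller n inflates the standard error σ/√n, pulling the sampling distribution under H₁ back toward the critical value.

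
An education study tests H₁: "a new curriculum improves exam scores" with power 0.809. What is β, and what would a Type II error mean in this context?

β = 1 - power = 1 - 0.809 = 0.191. A Type II error is failing to reject H₀ when H₀ is false (false negative) — here, failing to conclude that a new curriculum improves exam scores when in fact it is true. Consequence: keeping the old curriculum when the new one would have helped students.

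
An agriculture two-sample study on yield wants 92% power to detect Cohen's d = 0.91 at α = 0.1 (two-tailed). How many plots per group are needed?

z_{α/2} = 1.645, z_β = Φ⁻¹(0.92) = 1.405. For large effect (d = 0.91): n per group = 2(z_{α/2} + z_β)²/d² = 2(1.645 + 1.405)²/0.91² = 22.5 → 23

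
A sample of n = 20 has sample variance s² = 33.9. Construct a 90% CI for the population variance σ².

df = 19. χ²_{0.05} = 30.144, χ²_{0.95} = 10.117. CI for σ² = ((n-1)s²/χ²_{α/2}, (n-1)s²/χ²_{1-α/2}) = (19·33.9/30.144, 19·33.9/10.117) = (21.37, 63.67)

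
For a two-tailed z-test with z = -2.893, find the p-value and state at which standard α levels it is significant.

p = 2·P(Z > |-2.893|) = 2·(1 - Φ(2.893)) ≈ 0.0038. Significant at α = 0.1; Significant at α = 0.05; Significant at α = 0.01.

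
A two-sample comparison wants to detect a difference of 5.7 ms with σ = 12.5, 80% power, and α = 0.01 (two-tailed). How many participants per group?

n per group = 2(z_α/2 + z_β)²σ²/d² = 2×(2.576 + 0.84)²×12.5²/5.7² = 112.2 → n = 113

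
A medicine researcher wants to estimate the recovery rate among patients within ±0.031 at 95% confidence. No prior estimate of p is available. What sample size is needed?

Conservative approach: use p = 0.5 (maximizes p(1-p) = 0.25). n = z²(0.25)/E² = 1.96²×0.25/0.031² = 999.4 → n = 1000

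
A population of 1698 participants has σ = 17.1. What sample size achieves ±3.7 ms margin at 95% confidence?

Without FPC: n₀ = (1.96×17.1/3.7)² = 82.054. With FPC: n = n₀N/(n₀+N-1) = 78.3 → n = 79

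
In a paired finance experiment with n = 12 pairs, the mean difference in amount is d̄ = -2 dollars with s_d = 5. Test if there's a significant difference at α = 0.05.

t = d̄/(s_d/√n) = -2/(5/√12) = -1.386. df = 11, critical t = ±2.201. Fail to reject H₀.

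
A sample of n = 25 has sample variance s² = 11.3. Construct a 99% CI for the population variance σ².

df = 24. χ²_{0.005} = 45.559, χ²_{0.995} = 9.886. CI for σ² = ((n-1)s²/χ²_{α/2}, (n-1)s²/χ²_{1-α/2}) = (24·11.3/45.559, 24·11.3/9.886) = (5.95, 27.43)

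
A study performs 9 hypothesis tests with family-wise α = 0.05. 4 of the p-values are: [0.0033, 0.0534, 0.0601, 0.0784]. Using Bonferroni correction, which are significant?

Bonferroni α = 0.05/9 = 0.00556. Significant p-values: [0.0033]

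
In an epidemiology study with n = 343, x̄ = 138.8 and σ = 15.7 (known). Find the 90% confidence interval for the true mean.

CI = x̄ ± z*(σ/√n) = 138.8 ± 1.645(15.7/√343) = 138.8 ± 1.39 = (137.41, 140.19)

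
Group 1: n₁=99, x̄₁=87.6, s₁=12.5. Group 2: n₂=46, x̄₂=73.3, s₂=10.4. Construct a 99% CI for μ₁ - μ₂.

Difference = 14.3. SE = √(12.5²/99 + 10.4²/46) = 1.982. CI = (9.19, 19.41)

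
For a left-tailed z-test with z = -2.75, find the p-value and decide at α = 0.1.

p = P(Z < -2.75) = Φ(-2.75) ≈ 0.003. Since p < 0.1, reject H₀ (significant) at α = 0.1.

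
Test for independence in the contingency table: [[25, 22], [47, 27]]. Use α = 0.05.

χ² = 1.271. df = 1, critical = 3.841. Fail to reject H₀. No evidence of dependence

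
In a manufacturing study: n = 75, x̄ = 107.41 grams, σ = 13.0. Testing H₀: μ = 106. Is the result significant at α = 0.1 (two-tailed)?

z = (107.41 - 106)/(13.0/√75) = 0.939. Since |z| ≤ 1.645, not significant at α = 0.1.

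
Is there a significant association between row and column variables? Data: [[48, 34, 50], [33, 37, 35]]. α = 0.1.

χ² = 2.508. df = 2, critical = 4.605. Fail to reject H₀. No evidence of dependence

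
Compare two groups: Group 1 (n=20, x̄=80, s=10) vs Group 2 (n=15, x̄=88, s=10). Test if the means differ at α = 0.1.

Pooled sp = 10.0. t = -2.342, df = 33. Critical t = ±1.692. Reject H₀.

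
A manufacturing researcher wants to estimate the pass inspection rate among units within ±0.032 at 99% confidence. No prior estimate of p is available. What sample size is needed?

Conservative approach: use p = 0.5 (maximizes p(1-p) = 0.25). n = z²(0.25)/E² = 2.576²×0.25/0.032² = 1620.1 → n = 1621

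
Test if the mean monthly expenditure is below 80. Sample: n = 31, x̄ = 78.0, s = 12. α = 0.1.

t = (78.0 - 80)/(12/√31) = -0.928, df = 30. Critical t = -1.31. Fail to reject H₀.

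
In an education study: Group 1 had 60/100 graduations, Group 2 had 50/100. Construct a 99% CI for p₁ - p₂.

p̂₁ = 0.6, p̂₂ = 0.5. Difference = 0.1. CI = (-0.08, 0.28)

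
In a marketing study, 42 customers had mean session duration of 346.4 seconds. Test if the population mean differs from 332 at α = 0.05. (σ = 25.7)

z = (x̄ - μ₀)/(σ/√n) = (346.4 - 332)/(25.7/√42) = 3.631. Critical value: ±1.96. Since |3.631| > 1.96, Reject H₀.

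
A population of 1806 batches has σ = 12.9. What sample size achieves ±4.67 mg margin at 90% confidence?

Without FPC: n₀ = (1.645×12.9/4.67)² = 20.648. With FPC: n = n₀N/(n₀+N-1) = 20.4 → n = 21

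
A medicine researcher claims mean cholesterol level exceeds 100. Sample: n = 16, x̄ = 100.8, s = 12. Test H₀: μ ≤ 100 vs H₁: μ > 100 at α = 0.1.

t = (100.8 - 100)/(12/√16) = 0.267, df = 15. Critical t = 1.341. Fail to reject H₀.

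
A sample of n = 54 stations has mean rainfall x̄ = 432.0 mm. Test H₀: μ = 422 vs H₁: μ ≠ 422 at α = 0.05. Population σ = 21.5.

z = (x̄ - μ₀)/(σ/√n) = (432.0 - 422)/(21.5/√54) = 3.418. Critical value: ±1.96. Since |3.418| > 1.96, Reject H₀.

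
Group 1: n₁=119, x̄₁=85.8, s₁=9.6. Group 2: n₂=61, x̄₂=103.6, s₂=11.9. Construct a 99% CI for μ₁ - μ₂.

Difference = -17.8. SE = √(9.6²/119 + 11.9²/61) = 1.76. CI = (-22.33, -13.27)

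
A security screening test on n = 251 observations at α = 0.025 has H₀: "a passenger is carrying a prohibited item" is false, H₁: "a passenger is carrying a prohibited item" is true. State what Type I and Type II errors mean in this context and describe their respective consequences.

Type I (false positive): concluding that a passenger is carrying a prohibited item when it is not — detaining an innocent passenger — delay and inconvenience. Type II (false negative): failing to conclude that a passenger is carrying a prohibited item when it is — letting a prohibited item through — security breach. Which is costlier depends on domain priorities and is a judgement call rather than a statistical fact.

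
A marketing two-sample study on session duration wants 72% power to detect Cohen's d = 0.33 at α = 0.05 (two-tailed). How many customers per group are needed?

z_{α/2} = 1.96, z_β = Φ⁻¹(0.72) = 0.583. For small effect (d = 0.33): n per group = 2(z_{α/2} + z_β)²/d² = 2(1.96 + 0.583)²/0.33² = 118.8 → 119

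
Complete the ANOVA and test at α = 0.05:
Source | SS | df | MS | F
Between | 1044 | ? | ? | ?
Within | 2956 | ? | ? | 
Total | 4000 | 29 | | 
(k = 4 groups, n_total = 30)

df_between = 3, df_within = 26. MS_between = 348.0, MS_within = 113.69. F = 3.061, F_crit ≈ 2.975. Reject H₀.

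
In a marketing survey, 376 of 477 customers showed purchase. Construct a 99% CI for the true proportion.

p̂ = 0.788. CI = p̂ ± z*√(p̂(1-p̂)/n) = (0.74, 0.836)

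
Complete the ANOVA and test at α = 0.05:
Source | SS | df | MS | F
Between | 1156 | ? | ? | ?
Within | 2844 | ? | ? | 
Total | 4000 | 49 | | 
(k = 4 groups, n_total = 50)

df_between = 3, df_within = 46. MS_between = 385.33, MS_within = 61.83. F = 6.233, F_crit ≈ 2.807. Reject H₀.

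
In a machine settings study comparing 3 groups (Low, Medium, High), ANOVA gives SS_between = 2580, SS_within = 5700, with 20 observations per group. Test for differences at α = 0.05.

df_between = 2, df_within = 57. F = MS_between/MS_within = 1290.0/100.0 = 12.9. F_crit ≈ 3.159. Reject H₀. At least one mean differs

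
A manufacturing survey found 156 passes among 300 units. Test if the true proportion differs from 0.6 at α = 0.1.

p̂ = 0.52, p₀ = 0.6. z = (p̂ - p₀)/√(p₀(1-p₀)/n) = -2.828. Critical: ±1.645. Reject H₀.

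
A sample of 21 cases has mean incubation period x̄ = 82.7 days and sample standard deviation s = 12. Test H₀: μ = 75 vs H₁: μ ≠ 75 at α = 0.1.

t = (x̄ - μ₀)/(s/√n) = (82.7 - 75)/(12/√21) = 2.94. df = 20, critical t = ±1.725. Reject H₀.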